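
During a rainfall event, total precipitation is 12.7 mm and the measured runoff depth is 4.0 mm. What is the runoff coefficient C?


The runoff coefficient C = runoff depth / rainfall depth.
C = 4.0 / 12.7
  = 0.315.

0.315


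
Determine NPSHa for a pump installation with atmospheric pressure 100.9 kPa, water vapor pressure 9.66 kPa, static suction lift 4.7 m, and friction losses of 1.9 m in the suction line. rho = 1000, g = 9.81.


NPSHa = p_atm/(rho*g) - z_s - hf_s - p_vap/(rho*g).
p_atm/(rho*g) = 100.9*1000 / (1000*9.81) = 10.285 m.
p_vap/(rho*g) = 9.66*1000 / (1000*9.81) = 0.985 m.
NPSHa = 10.285 - 4.7 - 1.9 - 0.985
      = 2.7 m.

2.7


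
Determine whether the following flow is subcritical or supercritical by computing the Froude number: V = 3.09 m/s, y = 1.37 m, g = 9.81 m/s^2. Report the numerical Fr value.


The Froude number is defined as Fr = V / sqrt(g*y).
g*y = 9.81 * 1.37 = 13.4397.
sqrt(g*y) = sqrt(13.4397) = 3.666.
Fr = 3.09 / 3.666 = 0.8429.
Since Fr < 1, the flow is subcritical.

0.8429


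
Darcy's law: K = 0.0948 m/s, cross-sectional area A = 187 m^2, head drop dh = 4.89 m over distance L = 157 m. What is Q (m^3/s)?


Darcy's law: Q = K * A * i, where i = dh/L.
Hydraulic gradient i = 4.89 / 157 = 0.031146.
Q = 0.0948 * 187 * 0.031146
  = 0.5522 m^3/s.

0.5522


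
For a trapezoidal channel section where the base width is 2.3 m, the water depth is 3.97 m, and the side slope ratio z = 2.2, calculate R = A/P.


For a trapezoidal section with side slope z:
A = (b + z*y)*y = (2.3 + 2.2*3.97)*3.97 = 43.805 m^2.
P = b + 2*y*sqrt(1 + z^2) = 2.3 + 2*3.97*sqrt(1 + 2.2^2) = 21.488 m.
R = A/P = 43.805 / 21.488 = 2.0386 m.

2.0386


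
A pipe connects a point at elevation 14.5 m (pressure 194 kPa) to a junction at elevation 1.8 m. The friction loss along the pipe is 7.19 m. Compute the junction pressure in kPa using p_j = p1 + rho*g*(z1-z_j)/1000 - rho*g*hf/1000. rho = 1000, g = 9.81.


Junction pressure: p_j = p1 + rho*g*(z1 - z_j)/1000 - rho*g*hf/1000.
Elevation term = 1000*9.81*(14.5 - 1.8)/1000 = 124.587 kPa.
Friction term = 1000*9.81*7.19/1000 = 70.534 kPa.
p_j = 194 + 124.587 - 70.534 = 248.05 kPa.

248.05


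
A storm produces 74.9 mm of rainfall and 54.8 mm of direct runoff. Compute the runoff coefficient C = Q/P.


The runoff coefficient C = runoff depth / rainfall depth.
C = 54.8 / 74.9
  = 0.7316.

0.7316


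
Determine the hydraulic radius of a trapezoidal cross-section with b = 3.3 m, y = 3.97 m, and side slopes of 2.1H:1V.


For a trapezoidal section with side slope z:
A = (b + z*y)*y = (3.3 + 2.1*3.97)*3.97 = 46.199 m^2.
P = b + 2*y*sqrt(1 + z^2) = 3.3 + 2*3.97*sqrt(1 + 2.1^2) = 21.768 m.
R = A/P = 46.199 / 21.768 = 2.1223 m.

2.1223


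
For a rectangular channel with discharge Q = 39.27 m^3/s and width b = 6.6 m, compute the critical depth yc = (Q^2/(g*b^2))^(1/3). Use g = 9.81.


Using yc = (Q^2 / (g * b^2))^(1/3):
Q^2 = 39.27^2 = 1542.13.
g * b^2 = 9.81 * 6.6^2 = 9.81 * 43.56 = 427.32.
Q^2 / (g*b^2) = 1542.13 / 427.32 = 3.6088.
yc = 3.6088^(1/3) = 1.5339 m.

1.5339


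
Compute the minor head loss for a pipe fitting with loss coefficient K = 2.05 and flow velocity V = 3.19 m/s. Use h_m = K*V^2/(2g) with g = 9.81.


Minor loss formula: h_m = K * V^2/(2g).
V^2 = 3.19^2 = 10.1761.
V^2/(2g) = 10.1761 / 19.62 = 0.5187 m.
h_m = 2.05 * 0.5187 = 1.0633 m.

1.0633


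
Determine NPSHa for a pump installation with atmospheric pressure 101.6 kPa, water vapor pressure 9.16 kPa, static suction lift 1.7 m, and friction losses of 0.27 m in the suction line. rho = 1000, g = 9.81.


NPSHa = p_atm/(rho*g) - z_s - hf_s - p_vap/(rho*g).
p_atm/(rho*g) = 101.6*1000 / (1000*9.81) = 10.357 m.
p_vap/(rho*g) = 9.16*1000 / (1000*9.81) = 0.934 m.
NPSHa = 10.357 - 1.7 - 0.27 - 0.934
      = 7.45 m.

7.45


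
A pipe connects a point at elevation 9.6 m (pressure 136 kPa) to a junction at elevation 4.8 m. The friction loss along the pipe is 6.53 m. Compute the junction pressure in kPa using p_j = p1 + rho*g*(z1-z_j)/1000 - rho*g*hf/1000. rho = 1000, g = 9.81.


Junction pressure: p_j = p1 + rho*g*(z1 - z_j)/1000 - rho*g*hf/1000.
Elevation term = 1000*9.81*(9.6 - 4.8)/1000 = 47.088 kPa.
Friction term = 1000*9.81*6.53/1000 = 64.059 kPa.
p_j = 136 + 47.088 - 64.059 = 119.03 kPa.

119.03


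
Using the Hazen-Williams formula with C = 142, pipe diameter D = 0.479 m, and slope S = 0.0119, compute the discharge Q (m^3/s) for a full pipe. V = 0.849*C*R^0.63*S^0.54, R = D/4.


For a full circular pipe, R = D/4 = 0.479/4 = 0.1197 m.
V = 0.849 * 142 * 0.1197^0.63 * 0.0119^0.54
  = 0.849 * 142 * 0.262611 * 0.091368
  = 2.8927 m/s.
Pipe area A = pi*D^2/4 = pi*0.479^2/4 = 0.1802 m^2.
Q = A * V = 0.1802 * 2.8927 = 0.5213 m^3/s.

0.5213


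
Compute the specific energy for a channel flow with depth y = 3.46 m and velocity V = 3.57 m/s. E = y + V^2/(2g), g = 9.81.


Specific energy E = y + V^2/(2g).
Velocity head = V^2/(2g) = 3.57^2 / (2*9.81) = 12.7449 / 19.62 = 0.6496 m.
E = 3.46 + 0.6496 = 4.1096 m.

4.1096


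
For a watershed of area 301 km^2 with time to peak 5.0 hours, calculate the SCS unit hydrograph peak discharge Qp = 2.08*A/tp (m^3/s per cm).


SCS formula: Qp = 2.08 * A / tp.
Qp = 2.08 * 301 / 5.0
   = 626.08 / 5.0
   = 125.22 m^3/s per cm.

125.22


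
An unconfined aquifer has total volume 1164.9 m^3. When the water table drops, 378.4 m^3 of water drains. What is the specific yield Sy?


Specific yield Sy = Volume drained / Total volume.
Sy = 378.4 / 1164.9
   = 0.3248.

0.3248


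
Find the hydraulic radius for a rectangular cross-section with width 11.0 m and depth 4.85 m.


For a rectangular section:
Flow area A = b * y = 11.0 * 4.85 = 53.35 m^2.
Wetted perimeter P = b + 2y = 11.0 + 2*4.85 = 20.7 m.
Hydraulic radius R = A/P = 53.35 / 20.7 = 2.5773 m.

2.5773


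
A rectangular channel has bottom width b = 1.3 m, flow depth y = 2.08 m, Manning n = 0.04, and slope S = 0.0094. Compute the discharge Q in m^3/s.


For a rectangular channel, the cross-sectional area A = b * y = 1.3 * 2.08 = 2.7 m^2.
The wetted perimeter P = b + 2y = 1.3 + 2*2.08 = 5.46 m.
Hydraulic radius R = A/P = 2.7/5.46 = 0.4952 m.
Velocity V = (1/n)*R^(2/3)*S^(1/2) = (1/0.04)*0.4952^(2/3)*0.0094^(1/2) = 1.5172 m/s.
Discharge Q = A * V = 2.7 * 1.5172 = 4.103 m^3/s.

4.103


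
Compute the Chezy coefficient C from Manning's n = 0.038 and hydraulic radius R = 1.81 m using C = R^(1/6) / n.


The Chezy coefficient relates to Manning's n through C = R^(1/6) / n.
R^(1/6) = 1.81^(1/6) = 1.103942.
C = 1.103942 / 0.038 = 29.05 m^(1/2)/s.

29.05


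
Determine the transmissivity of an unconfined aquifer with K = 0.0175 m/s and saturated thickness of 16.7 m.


Transmissivity is defined as T = K * h.
T = 0.0175 * 16.7
  = 0.2923 m^2/s.

0.2923


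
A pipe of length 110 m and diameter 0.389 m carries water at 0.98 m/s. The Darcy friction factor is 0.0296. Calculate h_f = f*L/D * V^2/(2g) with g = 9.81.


Darcy-Weisbach equation: h_f = f * (L/D) * V^2/(2g).
f * L/D = 0.0296 * 110/0.389 = 8.3702.
V^2/(2g) = 0.98^2 / (2*9.81) = 0.9604 / 19.62 = 0.049 m.
h_f = 8.3702 * 0.049 = 0.41 m.

0.41


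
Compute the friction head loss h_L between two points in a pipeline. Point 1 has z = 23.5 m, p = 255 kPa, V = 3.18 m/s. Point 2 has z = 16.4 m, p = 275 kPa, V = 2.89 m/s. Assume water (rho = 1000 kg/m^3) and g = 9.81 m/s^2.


Total head at each section: H = z + p/(rho*g) + V^2/(2g).
H1 = 23.5 + 255*1000/(1000*9.81) + 3.18^2/(2*9.81)
   = 23.5 + 25.994 + 0.5154
   = 50.009 m.
H2 = 16.4 + 275*1000/(1000*9.81) + 2.89^2/(2*9.81)
   = 16.4 + 28.033 + 0.4257
   = 44.858 m.
h_L = H1 - H2 = 50.009 - 44.858 = 5.151 m.

5.151


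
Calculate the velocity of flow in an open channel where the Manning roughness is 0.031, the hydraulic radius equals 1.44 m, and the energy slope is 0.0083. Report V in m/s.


Manning's equation gives V = (1/n) * R^(2/3) * S^(1/2).
First, compute R^(2/3) = 1.44^(2/3) = 1.2752.
Next, S^(1/2) = 0.0083^(1/2) = 0.091104.
Then 1/n = 1/0.031 = 32.26.
V = 32.26 * 1.2752 * 0.091104 = 3.7476 m/s.

3.7476


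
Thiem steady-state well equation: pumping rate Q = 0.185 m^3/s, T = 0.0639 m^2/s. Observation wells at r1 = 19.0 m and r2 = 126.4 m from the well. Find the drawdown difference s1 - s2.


Thiem equation: s1 - s2 = Q/(2*pi*T) * ln(r2/r1).
ln(r2/r1) = ln(126.4/19.0) = 1.895.
Q/(2*pi*T) = 0.185 / (2*pi*0.0639) = 0.185 / 0.4015 = 0.4608.
s1 - s2 = 0.4608 * 1.895 = 0.8732 m.

0.8732


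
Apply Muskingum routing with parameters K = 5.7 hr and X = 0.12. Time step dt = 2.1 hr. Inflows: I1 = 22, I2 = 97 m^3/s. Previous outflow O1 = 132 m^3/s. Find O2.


Muskingum coefficients:
denom = 2*K*(1-X) + dt = 2*5.7*(1-0.12) + 2.1 = 12.132.
C0 = (dt - 2*K*X)/denom = (2.1 - 2*5.7*0.12)/12.132 = 0.0603.
C1 = (dt + 2*K*X)/denom = (2.1 + 2*5.7*0.12)/12.132 = 0.2859.
C2 = (2*K*(1-X) - dt)/denom = 0.6538.
O2 = C0*I2 + C1*I1 + C2*O1
   = 0.0603*97 + 0.2859*22 + 0.6538*132
   = 98.44 m^3/s.

98.44


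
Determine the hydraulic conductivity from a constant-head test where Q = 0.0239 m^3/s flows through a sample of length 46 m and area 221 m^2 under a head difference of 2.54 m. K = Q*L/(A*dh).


From K = Q*L / (A*dh):
Numerator: Q*L = 0.0239 * 46 = 1.0994.
Denominator: A*dh = 221 * 2.54 = 561.34.
K = 1.0994 / 561.34 = 0.001959 m/s.

0.001959


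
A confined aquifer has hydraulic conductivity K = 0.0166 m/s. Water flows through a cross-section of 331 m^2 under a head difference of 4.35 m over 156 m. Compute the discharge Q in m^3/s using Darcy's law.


Darcy's law: Q = K * A * i, where i = dh/L.
Hydraulic gradient i = 4.35 / 156 = 0.027885.
Q = 0.0166 * 331 * 0.027885
  = 0.1532 m^3/s.

0.1532


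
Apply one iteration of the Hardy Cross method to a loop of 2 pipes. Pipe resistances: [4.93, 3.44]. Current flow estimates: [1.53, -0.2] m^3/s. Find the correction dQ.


Numerator terms (r*Q*|Q|): 4.93*1.53*|1.53| = 11.5406; 3.44*-0.2*|-0.2| = -0.1376.
Sum of numerator = 11.403.
Denominator terms (r*|Q|): 4.93*|1.53| = 7.5429; 3.44*|-0.2| = 0.688.
2 * sum of denominator = 2 * 8.2309 = 16.4618.
dQ = -11.403 / 16.4618 = -0.6927 m^3/s.

-0.6927


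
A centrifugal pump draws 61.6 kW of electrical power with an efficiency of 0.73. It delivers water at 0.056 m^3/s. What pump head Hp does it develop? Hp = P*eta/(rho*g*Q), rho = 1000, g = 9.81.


Pump head formula: Hp = P * eta / (rho * g * Q).
Numerator: P * eta = 61.6 * 1000 * 0.73 = 44968.0 W.
Denominator: rho * g * Q = 1000 * 9.81 * 0.056 = 549.36.
Hp = 44968.0 / 549.36 = 81.86 m.

81.86


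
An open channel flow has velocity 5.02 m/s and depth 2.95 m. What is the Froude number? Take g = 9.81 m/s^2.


The Froude number is defined as Fr = V / sqrt(g*y).
g*y = 9.81 * 2.95 = 28.9395.
sqrt(g*y) = sqrt(28.9395) = 5.3795.
Fr = 5.02 / 5.3795 = 0.9332.

0.9332


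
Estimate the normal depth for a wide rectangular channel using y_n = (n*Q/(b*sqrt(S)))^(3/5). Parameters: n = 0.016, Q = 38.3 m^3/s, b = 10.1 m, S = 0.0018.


We use the wide-channel approximation y_n = (n*Q/(b*sqrt(S)))^(3/5).
sqrt(S) = sqrt(0.0018) = 0.042426.
Numerator: n*Q = 0.016 * 38.3 = 0.6128.
Denominator: b*sqrt(S) = 10.1 * 0.042426 = 0.428503.
arg = 1.4301.
y_n = 1.4301^(3/5) = 1.2394 m.

1.2394


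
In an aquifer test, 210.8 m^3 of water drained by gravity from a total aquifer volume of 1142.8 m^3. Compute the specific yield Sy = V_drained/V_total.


Specific yield Sy = Volume drained / Total volume.
Sy = 210.8 / 1142.8
   = 0.1845.

0.1845


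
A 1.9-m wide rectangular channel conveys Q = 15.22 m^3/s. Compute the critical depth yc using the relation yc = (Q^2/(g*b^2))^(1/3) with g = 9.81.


Using yc = (Q^2 / (g * b^2))^(1/3):
Q^2 = 15.22^2 = 231.65.
g * b^2 = 9.81 * 1.9^2 = 9.81 * 3.61 = 35.41.
Q^2 / (g*b^2) = 231.65 / 35.41 = 6.5419.
yc = 6.5419^(1/3) = 1.8702 m.

1.8702


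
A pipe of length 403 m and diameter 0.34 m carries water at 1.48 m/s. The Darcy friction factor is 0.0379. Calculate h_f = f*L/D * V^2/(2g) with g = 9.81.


Darcy-Weisbach equation: h_f = f * (L/D) * V^2/(2g).
f * L/D = 0.0379 * 403/0.34 = 44.9226.
V^2/(2g) = 1.48^2 / (2*9.81) = 2.1904 / 19.62 = 0.1116 m.
h_f = 44.9226 * 0.1116 = 5.015 m.

5.015


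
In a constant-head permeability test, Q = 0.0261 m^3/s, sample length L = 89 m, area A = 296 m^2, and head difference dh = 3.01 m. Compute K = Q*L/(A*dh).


From K = Q*L / (A*dh):
Numerator: Q*L = 0.0261 * 89 = 2.3229.
Denominator: A*dh = 296 * 3.01 = 890.96.
K = 2.3229 / 890.96 = 0.002607 m/s.

0.002607


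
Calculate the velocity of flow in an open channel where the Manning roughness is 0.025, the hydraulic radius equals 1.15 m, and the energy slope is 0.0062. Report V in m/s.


Manning's equation gives V = (1/n) * R^(2/3) * S^(1/2).
First, compute R^(2/3) = 1.15^(2/3) = 1.0977.
Next, S^(1/2) = 0.0062^(1/2) = 0.07874.
Then 1/n = 1/0.025 = 40.0.
V = 40.0 * 1.0977 * 0.07874 = 3.4572 m/s.

3.4572


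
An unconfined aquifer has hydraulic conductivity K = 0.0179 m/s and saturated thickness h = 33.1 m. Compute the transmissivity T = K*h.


Transmissivity is defined as T = K * h.
T = 0.0179 * 33.1
  = 0.5925 m^2/s.

0.5925


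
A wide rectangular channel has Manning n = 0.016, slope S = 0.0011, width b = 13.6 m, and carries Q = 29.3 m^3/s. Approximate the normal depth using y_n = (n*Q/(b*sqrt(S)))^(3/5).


We use the wide-channel approximation y_n = (n*Q/(b*sqrt(S)))^(3/5).
sqrt(S) = sqrt(0.0011) = 0.033166.
Numerator: n*Q = 0.016 * 29.3 = 0.4688.
Denominator: b*sqrt(S) = 13.6 * 0.033166 = 0.451058.
arg = 1.0393.
y_n = 1.0393^(3/5) = 1.0234 m.

1.0234


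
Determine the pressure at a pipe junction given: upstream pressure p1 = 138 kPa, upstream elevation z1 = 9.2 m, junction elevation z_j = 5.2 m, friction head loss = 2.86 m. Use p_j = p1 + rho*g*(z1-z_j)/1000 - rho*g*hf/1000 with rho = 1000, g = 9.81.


Junction pressure: p_j = p1 + rho*g*(z1 - z_j)/1000 - rho*g*hf/1000.
Elevation term = 1000*9.81*(9.2 - 5.2)/1000 = 39.24 kPa.
Friction term = 1000*9.81*2.86/1000 = 28.057 kPa.
p_j = 138 + 39.24 - 28.057 = 149.18 kPa.

149.18


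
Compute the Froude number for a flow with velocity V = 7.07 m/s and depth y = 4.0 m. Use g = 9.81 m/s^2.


The Froude number is defined as Fr = V / sqrt(g*y).
g*y = 9.81 * 4.0 = 39.24.
sqrt(g*y) = sqrt(39.24) = 6.2642.
Fr = 7.07 / 6.2642 = 1.1286.

1.1286


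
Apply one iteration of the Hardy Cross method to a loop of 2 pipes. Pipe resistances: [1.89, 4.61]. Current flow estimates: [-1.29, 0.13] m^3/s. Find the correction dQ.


Numerator terms (r*Q*|Q|): 1.89*-1.29*|-1.29| = -3.1451; 4.61*0.13*|0.13| = 0.0779.
Sum of numerator = -3.0672.
Denominator terms (r*|Q|): 1.89*|-1.29| = 2.4381; 4.61*|0.13| = 0.5993.
2 * sum of denominator = 2 * 3.0374 = 6.0748.
dQ = --3.0672 / 6.0748 = 0.5049 m^3/s.

0.5049


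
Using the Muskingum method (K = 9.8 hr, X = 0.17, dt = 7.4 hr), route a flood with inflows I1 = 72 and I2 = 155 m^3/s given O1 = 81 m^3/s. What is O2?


Muskingum coefficients:
denom = 2*K*(1-X) + dt = 2*9.8*(1-0.17) + 7.4 = 23.668.
C0 = (dt - 2*K*X)/denom = (7.4 - 2*9.8*0.17)/23.668 = 0.1719.
C1 = (dt + 2*K*X)/denom = (7.4 + 2*9.8*0.17)/23.668 = 0.4534.
C2 = (2*K*(1-X) - dt)/denom = 0.3747.
O2 = C0*I2 + C1*I1 + C2*O1
   = 0.1719*155 + 0.4534*72 + 0.3747*81
   = 89.64 m^3/s.

89.64


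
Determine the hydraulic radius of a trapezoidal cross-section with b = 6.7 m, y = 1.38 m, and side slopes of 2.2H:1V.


For a trapezoidal section with side slope z:
A = (b + z*y)*y = (6.7 + 2.2*1.38)*1.38 = 13.436 m^2.
P = b + 2*y*sqrt(1 + z^2) = 6.7 + 2*1.38*sqrt(1 + 2.2^2) = 13.37 m.
R = A/P = 13.436 / 13.37 = 1.0049 m.

1.0049


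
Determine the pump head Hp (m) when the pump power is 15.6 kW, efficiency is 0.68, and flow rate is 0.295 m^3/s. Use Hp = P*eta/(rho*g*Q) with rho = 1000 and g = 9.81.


Pump head formula: Hp = P * eta / (rho * g * Q).
Numerator: P * eta = 15.6 * 1000 * 0.68 = 10608.0 W.
Denominator: rho * g * Q = 1000 * 9.81 * 0.295 = 2893.95.
Hp = 10608.0 / 2893.95 = 3.67 m.

3.67


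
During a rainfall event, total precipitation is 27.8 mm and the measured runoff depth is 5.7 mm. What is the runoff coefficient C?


The runoff coefficient C = runoff depth / rainfall depth.
C = 5.7 / 27.8
  = 0.205.

0.205


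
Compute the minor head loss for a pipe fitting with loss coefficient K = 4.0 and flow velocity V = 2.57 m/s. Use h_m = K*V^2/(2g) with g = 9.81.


Minor loss formula: h_m = K * V^2/(2g).
V^2 = 2.57^2 = 6.6049.
V^2/(2g) = 6.6049 / 19.62 = 0.3366 m.
h_m = 4.0 * 0.3366 = 1.3466 m.

1.3466


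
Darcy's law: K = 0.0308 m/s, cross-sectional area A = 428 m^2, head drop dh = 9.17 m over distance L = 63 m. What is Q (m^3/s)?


Darcy's law: Q = K * A * i, where i = dh/L.
Hydraulic gradient i = 9.17 / 63 = 0.145556.
Q = 0.0308 * 428 * 0.145556
  = 1.9188 m^3/s.

1.9188


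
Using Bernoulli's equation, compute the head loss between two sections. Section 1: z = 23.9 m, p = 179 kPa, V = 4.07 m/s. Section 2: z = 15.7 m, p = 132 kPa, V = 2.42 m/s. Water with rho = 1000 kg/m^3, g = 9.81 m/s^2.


Total head at each section: H = z + p/(rho*g) + V^2/(2g).
H1 = 23.9 + 179*1000/(1000*9.81) + 4.07^2/(2*9.81)
   = 23.9 + 18.247 + 0.8443
   = 42.991 m.
H2 = 15.7 + 132*1000/(1000*9.81) + 2.42^2/(2*9.81)
   = 15.7 + 13.456 + 0.2985
   = 29.454 m.
h_L = H1 - H2 = 42.991 - 29.454 = 13.537 m.

13.537


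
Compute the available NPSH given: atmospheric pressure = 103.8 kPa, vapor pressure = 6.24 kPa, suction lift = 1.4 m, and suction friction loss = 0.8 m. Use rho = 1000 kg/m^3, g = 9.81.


NPSHa = p_atm/(rho*g) - z_s - hf_s - p_vap/(rho*g).
p_atm/(rho*g) = 103.8*1000 / (1000*9.81) = 10.581 m.
p_vap/(rho*g) = 6.24*1000 / (1000*9.81) = 0.636 m.
NPSHa = 10.581 - 1.4 - 0.8 - 0.636
      = 7.74 m.

7.74


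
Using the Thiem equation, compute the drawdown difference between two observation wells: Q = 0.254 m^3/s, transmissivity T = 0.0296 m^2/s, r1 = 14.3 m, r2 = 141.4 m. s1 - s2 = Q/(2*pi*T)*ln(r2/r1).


Thiem equation: s1 - s2 = Q/(2*pi*T) * ln(r2/r1).
ln(r2/r1) = ln(141.4/14.3) = 2.2913.
Q/(2*pi*T) = 0.254 / (2*pi*0.0296) = 0.254 / 0.186 = 1.3657.
s1 - s2 = 1.3657 * 2.2913 = 3.1293 m.

3.1293


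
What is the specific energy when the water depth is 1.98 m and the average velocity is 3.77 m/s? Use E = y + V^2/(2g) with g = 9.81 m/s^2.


Specific energy E = y + V^2/(2g).
Velocity head = V^2/(2g) = 3.77^2 / (2*9.81) = 14.2129 / 19.62 = 0.7244 m.
E = 1.98 + 0.7244 = 2.7044 m.

2.7044


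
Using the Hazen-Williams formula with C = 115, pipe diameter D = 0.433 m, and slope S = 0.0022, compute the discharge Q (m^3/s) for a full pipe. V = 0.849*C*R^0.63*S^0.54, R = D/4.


For a full circular pipe, R = D/4 = 0.433/4 = 0.1082 m.
V = 0.849 * 115 * 0.1082^0.63 * 0.0022^0.54
  = 0.849 * 115 * 0.246428 * 0.03672
  = 0.8835 m/s.
Pipe area A = pi*D^2/4 = pi*0.433^2/4 = 0.1473 m^2.
Q = A * V = 0.1473 * 0.8835 = 0.1301 m^3/s.

0.1301


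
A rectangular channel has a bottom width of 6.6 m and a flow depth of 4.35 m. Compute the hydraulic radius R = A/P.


For a rectangular section:
Flow area A = b * y = 6.6 * 4.35 = 28.71 m^2.
Wetted perimeter P = b + 2y = 6.6 + 2*4.35 = 15.3 m.
Hydraulic radius R = A/P = 28.71 / 15.3 = 1.8765 m.

1.8765


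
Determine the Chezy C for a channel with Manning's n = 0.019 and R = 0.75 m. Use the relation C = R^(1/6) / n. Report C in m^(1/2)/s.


The Chezy coefficient relates to Manning's n through C = R^(1/6) / n.
R^(1/6) = 0.75^(1/6) = 0.953184.
C = 0.953184 / 0.019 = 50.17 m^(1/2)/s.

50.17


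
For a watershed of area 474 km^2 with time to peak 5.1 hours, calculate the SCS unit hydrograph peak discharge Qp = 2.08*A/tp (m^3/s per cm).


SCS formula: Qp = 2.08 * A / tp.
Qp = 2.08 * 474 / 5.1
   = 985.92 / 5.1
   = 193.32 m^3/s per cm.

193.32


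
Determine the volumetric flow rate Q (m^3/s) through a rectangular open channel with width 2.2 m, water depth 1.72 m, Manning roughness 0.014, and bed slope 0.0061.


For a rectangular channel, the cross-sectional area A = b * y = 2.2 * 1.72 = 3.78 m^2.
The wetted perimeter P = b + 2y = 2.2 + 2*1.72 = 5.64 m.
Hydraulic radius R = A/P = 3.78/5.64 = 0.6709 m.
Velocity V = (1/n)*R^(2/3)*S^(1/2) = (1/0.014)*0.6709^(2/3)*0.0061^(1/2) = 4.2755 m/s.
Discharge Q = A * V = 3.78 * 4.2755 = 16.178 m^3/s.

16.178


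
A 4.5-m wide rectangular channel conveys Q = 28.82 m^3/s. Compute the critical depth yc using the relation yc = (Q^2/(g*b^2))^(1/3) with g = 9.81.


Using yc = (Q^2 / (g * b^2))^(1/3):
Q^2 = 28.82^2 = 830.59.
g * b^2 = 9.81 * 4.5^2 = 9.81 * 20.25 = 198.65.
Q^2 / (g*b^2) = 830.59 / 198.65 = 4.1812.
yc = 4.1812^(1/3) = 1.611 m.

1.611


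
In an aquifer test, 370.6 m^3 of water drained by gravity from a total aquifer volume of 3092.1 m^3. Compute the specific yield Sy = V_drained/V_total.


Specific yield Sy = Volume drained / Total volume.
Sy = 370.6 / 3092.1
   = 0.1199.

0.1199


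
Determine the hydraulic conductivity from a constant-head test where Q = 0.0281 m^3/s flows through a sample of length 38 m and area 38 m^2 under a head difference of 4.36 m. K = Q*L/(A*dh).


From K = Q*L / (A*dh):
Numerator: Q*L = 0.0281 * 38 = 1.0678.
Denominator: A*dh = 38 * 4.36 = 165.68.
K = 1.0678 / 165.68 = 0.006445 m/s.

0.006445


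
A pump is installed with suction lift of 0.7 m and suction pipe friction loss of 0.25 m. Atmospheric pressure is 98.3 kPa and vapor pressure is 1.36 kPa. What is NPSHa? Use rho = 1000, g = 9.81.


NPSHa = p_atm/(rho*g) - z_s - hf_s - p_vap/(rho*g).
p_atm/(rho*g) = 98.3*1000 / (1000*9.81) = 10.02 m.
p_vap/(rho*g) = 1.36*1000 / (1000*9.81) = 0.139 m.
NPSHa = 10.02 - 0.7 - 0.25 - 0.139
      = 8.93 m.

8.93


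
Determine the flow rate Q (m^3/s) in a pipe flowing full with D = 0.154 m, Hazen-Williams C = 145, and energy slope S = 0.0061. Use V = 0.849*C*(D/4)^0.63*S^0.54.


For a full circular pipe, R = D/4 = 0.154/4 = 0.0385 m.
V = 0.849 * 145 * 0.0385^0.63 * 0.0061^0.54
  = 0.849 * 145 * 0.128481 * 0.063691
  = 1.0074 m/s.
Pipe area A = pi*D^2/4 = pi*0.154^2/4 = 0.0186 m^2.
Q = A * V = 0.0186 * 1.0074 = 0.0188 m^3/s.

0.0188


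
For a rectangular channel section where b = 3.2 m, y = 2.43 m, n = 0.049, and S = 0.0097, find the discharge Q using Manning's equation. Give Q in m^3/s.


For a rectangular channel, the cross-sectional area A = b * y = 3.2 * 2.43 = 7.78 m^2.
The wetted perimeter P = b + 2y = 3.2 + 2*2.43 = 8.06 m.
Hydraulic radius R = A/P = 7.78/8.06 = 0.9648 m.
Velocity V = (1/n)*R^(2/3)*S^(1/2) = (1/0.049)*0.9648^(2/3)*0.0097^(1/2) = 1.9625 m/s.
Discharge Q = A * V = 7.78 * 1.9625 = 15.26 m^3/s.

15.26


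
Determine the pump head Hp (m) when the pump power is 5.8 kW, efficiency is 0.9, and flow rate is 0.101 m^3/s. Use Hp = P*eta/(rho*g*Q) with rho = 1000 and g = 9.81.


Pump head formula: Hp = P * eta / (rho * g * Q).
Numerator: P * eta = 5.8 * 1000 * 0.9 = 5220.0 W.
Denominator: rho * g * Q = 1000 * 9.81 * 0.101 = 990.81.
Hp = 5220.0 / 990.81 = 5.27 m.

5.27


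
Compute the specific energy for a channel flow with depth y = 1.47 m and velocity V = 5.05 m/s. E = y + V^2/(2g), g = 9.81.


Specific energy E = y + V^2/(2g).
Velocity head = V^2/(2g) = 5.05^2 / (2*9.81) = 25.5025 / 19.62 = 1.2998 m.
E = 1.47 + 1.2998 = 2.7698 m.

2.7698


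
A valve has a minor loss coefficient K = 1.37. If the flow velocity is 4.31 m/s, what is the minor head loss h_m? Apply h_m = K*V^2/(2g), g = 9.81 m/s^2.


Minor loss formula: h_m = K * V^2/(2g).
V^2 = 4.31^2 = 18.5761.
V^2/(2g) = 18.5761 / 19.62 = 0.9468 m.
h_m = 1.37 * 0.9468 = 1.2971 m.

1.2971


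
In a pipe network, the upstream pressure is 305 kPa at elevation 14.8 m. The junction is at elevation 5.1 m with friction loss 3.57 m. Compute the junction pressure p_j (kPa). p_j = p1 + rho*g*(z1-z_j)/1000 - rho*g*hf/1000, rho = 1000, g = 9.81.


Junction pressure: p_j = p1 + rho*g*(z1 - z_j)/1000 - rho*g*hf/1000.
Elevation term = 1000*9.81*(14.8 - 5.1)/1000 = 95.157 kPa.
Friction term = 1000*9.81*3.57/1000 = 35.022 kPa.
p_j = 305 + 95.157 - 35.022 = 365.14 kPa.

365.14


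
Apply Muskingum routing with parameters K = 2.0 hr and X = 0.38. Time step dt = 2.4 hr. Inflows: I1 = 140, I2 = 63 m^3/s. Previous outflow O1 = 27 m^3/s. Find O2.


Muskingum coefficients:
denom = 2*K*(1-X) + dt = 2*2.0*(1-0.38) + 2.4 = 4.88.
C0 = (dt - 2*K*X)/denom = (2.4 - 2*2.0*0.38)/4.88 = 0.1803.
C1 = (dt + 2*K*X)/denom = (2.4 + 2*2.0*0.38)/4.88 = 0.8033.
C2 = (2*K*(1-X) - dt)/denom = 0.0164.
O2 = C0*I2 + C1*I1 + C2*O1
   = 0.1803*63 + 0.8033*140 + 0.0164*27
   = 124.26 m^3/s.

124.26


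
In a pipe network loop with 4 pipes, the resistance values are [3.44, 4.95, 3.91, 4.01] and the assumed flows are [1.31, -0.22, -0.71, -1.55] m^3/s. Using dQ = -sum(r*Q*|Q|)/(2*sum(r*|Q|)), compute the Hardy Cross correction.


Numerator terms (r*Q*|Q|): 3.44*1.31*|1.31| = 5.9034; 4.95*-0.22*|-0.22| = -0.2396; 3.91*-0.71*|-0.71| = -1.971; 4.01*-1.55*|-1.55| = -9.634.
Sum of numerator = -5.9413.
Denominator terms (r*|Q|): 3.44*|1.31| = 4.5064; 4.95*|-0.22| = 1.089; 3.91*|-0.71| = 2.7761; 4.01*|-1.55| = 6.2155.
2 * sum of denominator = 2 * 14.587 = 29.174.
dQ = --5.9413 / 29.174 = 0.2036 m^3/s.

0.2036


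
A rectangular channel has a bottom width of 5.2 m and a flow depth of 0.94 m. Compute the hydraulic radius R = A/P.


For a rectangular section:
Flow area A = b * y = 5.2 * 0.94 = 4.89 m^2.
Wetted perimeter P = b + 2y = 5.2 + 2*0.94 = 7.08 m.
Hydraulic radius R = A/P = 4.89 / 7.08 = 0.6904 m.

0.6904


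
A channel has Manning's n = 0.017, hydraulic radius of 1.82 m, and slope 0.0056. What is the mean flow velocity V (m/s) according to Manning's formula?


Manning's equation gives V = (1/n) * R^(2/3) * S^(1/2).
First, compute R^(2/3) = 1.82^(2/3) = 1.4907.
Next, S^(1/2) = 0.0056^(1/2) = 0.074833.
Then 1/n = 1/0.017 = 58.82.
V = 58.82 * 1.4907 * 0.074833 = 6.5618 m/s.

6.5618


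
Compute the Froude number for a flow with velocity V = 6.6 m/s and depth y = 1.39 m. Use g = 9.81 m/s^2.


The Froude number is defined as Fr = V / sqrt(g*y).
g*y = 9.81 * 1.39 = 13.6359.
sqrt(g*y) = sqrt(13.6359) = 3.6927.
Fr = 6.6 / 3.6927 = 1.7873.

1.7873


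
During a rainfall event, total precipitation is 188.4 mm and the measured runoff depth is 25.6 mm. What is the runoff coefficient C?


The runoff coefficient C = runoff depth / rainfall depth.
C = 25.6 / 188.4
  = 0.1359.

0.1359


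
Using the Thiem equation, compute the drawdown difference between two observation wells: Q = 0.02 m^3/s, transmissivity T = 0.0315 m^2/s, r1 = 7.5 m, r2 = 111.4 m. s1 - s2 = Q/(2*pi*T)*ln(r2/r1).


Thiem equation: s1 - s2 = Q/(2*pi*T) * ln(r2/r1).
ln(r2/r1) = ln(111.4/7.5) = 2.6982.
Q/(2*pi*T) = 0.02 / (2*pi*0.0315) = 0.02 / 0.1979 = 0.1011.
s1 - s2 = 0.1011 * 2.6982 = 0.2727 m.

0.2727


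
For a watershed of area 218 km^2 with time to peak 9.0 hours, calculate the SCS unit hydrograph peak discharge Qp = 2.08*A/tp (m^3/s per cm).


SCS formula: Qp = 2.08 * A / tp.
Qp = 2.08 * 218 / 9.0
   = 453.44 / 9.0
   = 50.38 m^3/s per cm.

50.38


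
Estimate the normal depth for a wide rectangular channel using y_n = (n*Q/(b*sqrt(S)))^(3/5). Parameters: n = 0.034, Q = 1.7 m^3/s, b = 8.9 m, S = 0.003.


We use the wide-channel approximation y_n = (n*Q/(b*sqrt(S)))^(3/5).
sqrt(S) = sqrt(0.003) = 0.054772.
Numerator: n*Q = 0.034 * 1.7 = 0.0578.
Denominator: b*sqrt(S) = 8.9 * 0.054772 = 0.487471.
arg = 0.1186.
y_n = 0.1186^(3/5) = 0.2782 m.

0.2782


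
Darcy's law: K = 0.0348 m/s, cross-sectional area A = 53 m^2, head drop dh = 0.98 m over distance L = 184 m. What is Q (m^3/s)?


Darcy's law: Q = K * A * i, where i = dh/L.
Hydraulic gradient i = 0.98 / 184 = 0.005326.
Q = 0.0348 * 53 * 0.005326
  = 0.0098 m^3/s.

0.0098


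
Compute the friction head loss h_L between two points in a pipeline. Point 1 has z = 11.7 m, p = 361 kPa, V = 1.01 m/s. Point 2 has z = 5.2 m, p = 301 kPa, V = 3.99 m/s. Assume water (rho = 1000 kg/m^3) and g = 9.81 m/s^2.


Total head at each section: H = z + p/(rho*g) + V^2/(2g).
H1 = 11.7 + 361*1000/(1000*9.81) + 1.01^2/(2*9.81)
   = 11.7 + 36.799 + 0.052
   = 48.551 m.
H2 = 5.2 + 301*1000/(1000*9.81) + 3.99^2/(2*9.81)
   = 5.2 + 30.683 + 0.8114
   = 36.694 m.
h_L = H1 - H2 = 48.551 - 36.694 = 11.857 m.

11.857


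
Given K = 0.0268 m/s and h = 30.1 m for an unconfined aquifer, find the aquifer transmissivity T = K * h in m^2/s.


Transmissivity is defined as T = K * h.
T = 0.0268 * 30.1
  = 0.8067 m^2/s.

0.8067


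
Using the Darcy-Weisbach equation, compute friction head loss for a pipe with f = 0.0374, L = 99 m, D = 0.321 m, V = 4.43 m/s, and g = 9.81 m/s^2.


Darcy-Weisbach equation: h_f = f * (L/D) * V^2/(2g).
f * L/D = 0.0374 * 99/0.321 = 11.5346.
V^2/(2g) = 4.43^2 / (2*9.81) = 19.6249 / 19.62 = 1.0002 m.
h_f = 11.5346 * 1.0002 = 11.537 m.

11.537


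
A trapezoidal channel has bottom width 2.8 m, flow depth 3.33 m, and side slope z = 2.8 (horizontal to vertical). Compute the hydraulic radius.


For a trapezoidal section with side slope z:
A = (b + z*y)*y = (2.8 + 2.8*3.33)*3.33 = 40.373 m^2.
P = b + 2*y*sqrt(1 + z^2) = 2.8 + 2*3.33*sqrt(1 + 2.8^2) = 22.602 m.
R = A/P = 40.373 / 22.602 = 1.7863 m.

1.7863


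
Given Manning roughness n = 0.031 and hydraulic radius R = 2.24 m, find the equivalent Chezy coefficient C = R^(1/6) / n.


The Chezy coefficient relates to Manning's n through C = R^(1/6) / n.
R^(1/6) = 2.24^(1/6) = 1.143865.
C = 1.143865 / 0.031 = 36.9 m^(1/2)/s.

36.9


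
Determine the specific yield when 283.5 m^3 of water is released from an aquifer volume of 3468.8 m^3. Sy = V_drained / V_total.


Specific yield Sy = Volume drained / Total volume.
Sy = 283.5 / 3468.8
   = 0.0817.

0.0817


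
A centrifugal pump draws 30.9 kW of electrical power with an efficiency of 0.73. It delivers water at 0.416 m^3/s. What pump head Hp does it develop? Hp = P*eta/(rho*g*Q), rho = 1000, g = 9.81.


Pump head formula: Hp = P * eta / (rho * g * Q).
Numerator: P * eta = 30.9 * 1000 * 0.73 = 22557.0 W.
Denominator: rho * g * Q = 1000 * 9.81 * 0.416 = 4080.96.
Hp = 22557.0 / 4080.96 = 5.53 m.

5.53


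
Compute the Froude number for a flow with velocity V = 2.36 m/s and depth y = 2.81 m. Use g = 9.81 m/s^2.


The Froude number is defined as Fr = V / sqrt(g*y).
g*y = 9.81 * 2.81 = 27.5661.
sqrt(g*y) = sqrt(27.5661) = 5.2503.
Fr = 2.36 / 5.2503 = 0.4495.

0.4495


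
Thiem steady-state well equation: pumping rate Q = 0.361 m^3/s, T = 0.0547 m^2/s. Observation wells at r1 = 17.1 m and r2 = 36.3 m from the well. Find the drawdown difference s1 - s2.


Thiem equation: s1 - s2 = Q/(2*pi*T) * ln(r2/r1).
ln(r2/r1) = ln(36.3/17.1) = 0.7527.
Q/(2*pi*T) = 0.361 / (2*pi*0.0547) = 0.361 / 0.3437 = 1.0504.
s1 - s2 = 1.0504 * 0.7527 = 0.7907 m.

0.7907


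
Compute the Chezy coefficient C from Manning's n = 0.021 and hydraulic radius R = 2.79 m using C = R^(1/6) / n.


The Chezy coefficient relates to Manning's n through C = R^(1/6) / n.
R^(1/6) = 2.79^(1/6) = 1.186499.
C = 1.186499 / 0.021 = 56.5 m^(1/2)/s.

56.5


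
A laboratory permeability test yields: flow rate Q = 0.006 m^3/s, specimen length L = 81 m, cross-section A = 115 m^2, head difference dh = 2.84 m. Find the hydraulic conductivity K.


From K = Q*L / (A*dh):
Numerator: Q*L = 0.006 * 81 = 0.486.
Denominator: A*dh = 115 * 2.84 = 326.6.
K = 0.486 / 326.6 = 0.001488 m/s.

0.001488


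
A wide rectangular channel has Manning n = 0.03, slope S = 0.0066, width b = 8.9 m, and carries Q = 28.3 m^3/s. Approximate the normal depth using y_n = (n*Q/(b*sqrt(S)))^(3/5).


We use the wide-channel approximation y_n = (n*Q/(b*sqrt(S)))^(3/5).
sqrt(S) = sqrt(0.0066) = 0.08124.
Numerator: n*Q = 0.03 * 28.3 = 0.849.
Denominator: b*sqrt(S) = 8.9 * 0.08124 = 0.723036.
arg = 1.1742.
y_n = 1.1742^(3/5) = 1.1012 m.

1.1012


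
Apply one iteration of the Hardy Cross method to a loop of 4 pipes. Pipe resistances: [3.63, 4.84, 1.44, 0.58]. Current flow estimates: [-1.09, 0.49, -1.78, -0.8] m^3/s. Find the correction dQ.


Numerator terms (r*Q*|Q|): 3.63*-1.09*|-1.09| = -4.3128; 4.84*0.49*|0.49| = 1.1621; 1.44*-1.78*|-1.78| = -4.5625; 0.58*-0.8*|-0.8| = -0.3712.
Sum of numerator = -8.0844.
Denominator terms (r*|Q|): 3.63*|-1.09| = 3.9567; 4.84*|0.49| = 2.3716; 1.44*|-1.78| = 2.5632; 0.58*|-0.8| = 0.464.
2 * sum of denominator = 2 * 9.3555 = 18.711.
dQ = --8.0844 / 18.711 = 0.4321 m^3/s.

0.4321


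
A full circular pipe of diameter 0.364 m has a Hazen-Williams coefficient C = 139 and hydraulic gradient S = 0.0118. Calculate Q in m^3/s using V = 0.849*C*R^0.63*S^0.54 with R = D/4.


For a full circular pipe, R = D/4 = 0.364/4 = 0.091 m.
V = 0.849 * 139 * 0.091^0.63 * 0.0118^0.54
  = 0.849 * 139 * 0.2209 * 0.090953
  = 2.371 m/s.
Pipe area A = pi*D^2/4 = pi*0.364^2/4 = 0.1041 m^2.
Q = A * V = 0.1041 * 2.371 = 0.2467 m^3/s.

0.2467


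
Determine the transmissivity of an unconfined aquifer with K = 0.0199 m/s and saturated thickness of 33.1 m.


Transmissivity is defined as T = K * h.
T = 0.0199 * 33.1
  = 0.6587 m^2/s.

0.6587


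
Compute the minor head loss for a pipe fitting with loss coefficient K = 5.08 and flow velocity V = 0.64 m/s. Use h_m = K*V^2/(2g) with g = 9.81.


Minor loss formula: h_m = K * V^2/(2g).
V^2 = 0.64^2 = 0.4096.
V^2/(2g) = 0.4096 / 19.62 = 0.0209 m.
h_m = 5.08 * 0.0209 = 0.1061 m.

0.1061


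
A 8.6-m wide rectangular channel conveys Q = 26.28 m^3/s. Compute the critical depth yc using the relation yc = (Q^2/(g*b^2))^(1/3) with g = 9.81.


Using yc = (Q^2 / (g * b^2))^(1/3):
Q^2 = 26.28^2 = 690.64.
g * b^2 = 9.81 * 8.6^2 = 9.81 * 73.96 = 725.55.
Q^2 / (g*b^2) = 690.64 / 725.55 = 0.9519.
yc = 0.9519^(1/3) = 0.9837 m.

0.9837


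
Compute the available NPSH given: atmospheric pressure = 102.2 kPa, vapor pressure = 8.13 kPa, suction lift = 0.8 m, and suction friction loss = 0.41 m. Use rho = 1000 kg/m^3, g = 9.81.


NPSHa = p_atm/(rho*g) - z_s - hf_s - p_vap/(rho*g).
p_atm/(rho*g) = 102.2*1000 / (1000*9.81) = 10.418 m.
p_vap/(rho*g) = 8.13*1000 / (1000*9.81) = 0.829 m.
NPSHa = 10.418 - 0.8 - 0.41 - 0.829
      = 8.38 m.

8.38


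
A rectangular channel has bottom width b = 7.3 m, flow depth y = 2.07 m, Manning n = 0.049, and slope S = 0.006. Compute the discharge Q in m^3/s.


For a rectangular channel, the cross-sectional area A = b * y = 7.3 * 2.07 = 15.11 m^2.
The wetted perimeter P = b + 2y = 7.3 + 2*2.07 = 11.44 m.
Hydraulic radius R = A/P = 15.11/11.44 = 1.3209 m.
Velocity V = (1/n)*R^(2/3)*S^(1/2) = (1/0.049)*1.3209^(2/3)*0.006^(1/2) = 1.9031 m/s.
Discharge Q = A * V = 15.11 * 1.9031 = 28.757 m^3/s.

28.757


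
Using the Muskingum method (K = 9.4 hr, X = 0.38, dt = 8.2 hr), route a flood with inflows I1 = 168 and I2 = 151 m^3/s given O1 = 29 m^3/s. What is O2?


Muskingum coefficients:
denom = 2*K*(1-X) + dt = 2*9.4*(1-0.38) + 8.2 = 19.856.
C0 = (dt - 2*K*X)/denom = (8.2 - 2*9.4*0.38)/19.856 = 0.0532.
C1 = (dt + 2*K*X)/denom = (8.2 + 2*9.4*0.38)/19.856 = 0.7728.
C2 = (2*K*(1-X) - dt)/denom = 0.1741.
O2 = C0*I2 + C1*I1 + C2*O1
   = 0.0532*151 + 0.7728*168 + 0.1741*29
   = 142.9 m^3/s.

142.9


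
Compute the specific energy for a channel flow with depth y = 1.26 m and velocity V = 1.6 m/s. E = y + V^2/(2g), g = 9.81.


Specific energy E = y + V^2/(2g).
Velocity head = V^2/(2g) = 1.6^2 / (2*9.81) = 2.56 / 19.62 = 0.1305 m.
E = 1.26 + 0.1305 = 1.3905 m.

1.3905


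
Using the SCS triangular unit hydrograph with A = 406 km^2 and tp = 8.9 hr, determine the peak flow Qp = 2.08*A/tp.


SCS formula: Qp = 2.08 * A / tp.
Qp = 2.08 * 406 / 8.9
   = 844.48 / 8.9
   = 94.89 m^3/s per cm.

94.89


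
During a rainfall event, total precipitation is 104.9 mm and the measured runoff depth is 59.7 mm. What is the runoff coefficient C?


The runoff coefficient C = runoff depth / rainfall depth.
C = 59.7 / 104.9
  = 0.5691.

0.5691


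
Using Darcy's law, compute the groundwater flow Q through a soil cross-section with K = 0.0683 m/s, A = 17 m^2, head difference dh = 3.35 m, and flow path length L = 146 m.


Darcy's law: Q = K * A * i, where i = dh/L.
Hydraulic gradient i = 3.35 / 146 = 0.022945.
Q = 0.0683 * 17 * 0.022945
  = 0.0266 m^3/s.

0.0266


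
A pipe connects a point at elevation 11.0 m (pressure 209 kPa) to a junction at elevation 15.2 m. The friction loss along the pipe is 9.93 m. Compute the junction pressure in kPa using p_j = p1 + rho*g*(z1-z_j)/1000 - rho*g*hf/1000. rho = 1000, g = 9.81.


Junction pressure: p_j = p1 + rho*g*(z1 - z_j)/1000 - rho*g*hf/1000.
Elevation term = 1000*9.81*(11.0 - 15.2)/1000 = -41.202 kPa.
Friction term = 1000*9.81*9.93/1000 = 97.413 kPa.
p_j = 209 + -41.202 - 97.413 = 70.38 kPa.

70.38


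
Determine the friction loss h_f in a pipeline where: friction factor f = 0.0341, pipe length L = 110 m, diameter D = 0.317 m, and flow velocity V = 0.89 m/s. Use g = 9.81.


Darcy-Weisbach equation: h_f = f * (L/D) * V^2/(2g).
f * L/D = 0.0341 * 110/0.317 = 11.8328.
V^2/(2g) = 0.89^2 / (2*9.81) = 0.7921 / 19.62 = 0.0404 m.
h_f = 11.8328 * 0.0404 = 0.478 m.

0.478


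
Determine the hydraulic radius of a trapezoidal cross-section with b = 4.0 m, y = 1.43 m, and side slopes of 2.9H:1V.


For a trapezoidal section with side slope z:
A = (b + z*y)*y = (4.0 + 2.9*1.43)*1.43 = 11.65 m^2.
P = b + 2*y*sqrt(1 + z^2) = 4.0 + 2*1.43*sqrt(1 + 2.9^2) = 12.773 m.
R = A/P = 11.65 / 12.773 = 0.9121 m.

0.9121


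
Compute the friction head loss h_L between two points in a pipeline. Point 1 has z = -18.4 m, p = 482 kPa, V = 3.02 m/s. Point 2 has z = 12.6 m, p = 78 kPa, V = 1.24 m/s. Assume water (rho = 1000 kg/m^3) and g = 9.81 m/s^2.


Total head at each section: H = z + p/(rho*g) + V^2/(2g).
H1 = -18.4 + 482*1000/(1000*9.81) + 3.02^2/(2*9.81)
   = -18.4 + 49.134 + 0.4649
   = 31.198 m.
H2 = 12.6 + 78*1000/(1000*9.81) + 1.24^2/(2*9.81)
   = 12.6 + 7.951 + 0.0784
   = 20.629 m.
h_L = H1 - H2 = 31.198 - 20.629 = 10.569 m.

10.569


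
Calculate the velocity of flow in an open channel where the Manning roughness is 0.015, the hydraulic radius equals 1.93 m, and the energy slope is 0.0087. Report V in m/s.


Manning's equation gives V = (1/n) * R^(2/3) * S^(1/2).
First, compute R^(2/3) = 1.93^(2/3) = 1.5501.
Next, S^(1/2) = 0.0087^(1/2) = 0.093274.
Then 1/n = 1/0.015 = 66.67.
V = 66.67 * 1.5501 * 0.093274 = 9.6392 m/s.

9.6392


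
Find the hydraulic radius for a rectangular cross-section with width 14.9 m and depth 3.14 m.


For a rectangular section:
Flow area A = b * y = 14.9 * 3.14 = 46.79 m^2.
Wetted perimeter P = b + 2y = 14.9 + 2*3.14 = 21.18 m.
Hydraulic radius R = A/P = 46.79 / 21.18 = 2.209 m.

2.209


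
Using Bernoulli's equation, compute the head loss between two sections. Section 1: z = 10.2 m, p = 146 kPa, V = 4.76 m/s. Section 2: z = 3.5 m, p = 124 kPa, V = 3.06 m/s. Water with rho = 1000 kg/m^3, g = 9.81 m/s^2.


Total head at each section: H = z + p/(rho*g) + V^2/(2g).
H1 = 10.2 + 146*1000/(1000*9.81) + 4.76^2/(2*9.81)
   = 10.2 + 14.883 + 1.1548
   = 26.238 m.
H2 = 3.5 + 124*1000/(1000*9.81) + 3.06^2/(2*9.81)
   = 3.5 + 12.64 + 0.4772
   = 16.617 m.
h_L = H1 - H2 = 26.238 - 16.617 = 9.62 m.

9.62


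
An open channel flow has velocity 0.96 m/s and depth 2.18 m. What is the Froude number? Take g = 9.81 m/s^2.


The Froude number is defined as Fr = V / sqrt(g*y).
g*y = 9.81 * 2.18 = 21.3858.
sqrt(g*y) = sqrt(21.3858) = 4.6245.
Fr = 0.96 / 4.6245 = 0.2076.

0.2076


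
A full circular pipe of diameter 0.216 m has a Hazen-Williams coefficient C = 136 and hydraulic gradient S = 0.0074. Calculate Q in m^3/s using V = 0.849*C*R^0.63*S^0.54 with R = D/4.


For a full circular pipe, R = D/4 = 0.216/4 = 0.054 m.
V = 0.849 * 136 * 0.054^0.63 * 0.0074^0.54
  = 0.849 * 136 * 0.159004 * 0.070694
  = 1.2979 m/s.
Pipe area A = pi*D^2/4 = pi*0.216^2/4 = 0.0366 m^2.
Q = A * V = 0.0366 * 1.2979 = 0.0476 m^3/s.

0.0476


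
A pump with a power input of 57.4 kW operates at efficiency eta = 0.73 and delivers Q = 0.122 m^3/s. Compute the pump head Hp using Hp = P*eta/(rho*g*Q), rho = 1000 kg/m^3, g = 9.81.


Pump head formula: Hp = P * eta / (rho * g * Q).
Numerator: P * eta = 57.4 * 1000 * 0.73 = 41902.0 W.
Denominator: rho * g * Q = 1000 * 9.81 * 0.122 = 1196.82.
Hp = 41902.0 / 1196.82 = 35.01 m.

35.01
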